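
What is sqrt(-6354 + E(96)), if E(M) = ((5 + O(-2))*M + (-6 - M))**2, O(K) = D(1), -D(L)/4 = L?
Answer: 9*I*sqrt(78) ≈ 79.486*I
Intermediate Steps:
D(L) = -4*L
O(K) = -4 (O(K) = -4*1 = -4)
E(M) = 36 (E(M) = ((5 - 4)*M + (-6 - M))**2 = (1*M + (-6 - M))**2 = (M + (-6 - M))**2 = (-6)**2 = 36)
sqrt(-6354 + E(96)) = sqrt(-6354 + 36) = sqrt(-6318) = 9*I*sqrt(78)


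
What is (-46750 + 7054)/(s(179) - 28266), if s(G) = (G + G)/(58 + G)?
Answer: 2351988/1674671 ≈ 1.4044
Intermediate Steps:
s(G) = 2*G/(58 + G) (s(G) = (2*G)/(58 + G) = 2*G/(58 + G))
(-46750 + 7054)/(s(179) - 28266) = (-46750 + 7054)/(2*179/(58 + 179) - 28266) = -39696/(2*179/237 - 28266) = -39696/(2*179*(1/237) - 28266) = -39696/(358/237 - 28266) = -39696/(-6698684/237) = -39696*(-237/6698684) = 2351988/1674671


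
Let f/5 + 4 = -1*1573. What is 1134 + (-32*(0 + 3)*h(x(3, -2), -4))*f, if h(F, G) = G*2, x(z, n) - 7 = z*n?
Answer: -6054546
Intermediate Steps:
x(z, n) = 7 + n*z (x(z, n) = 7 + z*n = 7 + n*z)
h(F, G) = 2*G
f = -7885 (f = -20 + 5*(-1*1573) = -20 + 5*(-1573) = -20 - 7865 = -7885)
1134 + (-32*(0 + 3)*h(x(3, -2), -4))*f = 1134 - 32*(0 + 3)*2*(-4)*(-7885) = 1134 - 96*(-8)*(-7885) = 1134 - 32*(-24)*(-7885) = 1134 + 768*(-7885) = 1134 - 6055680 = -6054546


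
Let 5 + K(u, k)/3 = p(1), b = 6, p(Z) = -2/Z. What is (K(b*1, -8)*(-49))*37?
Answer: 38073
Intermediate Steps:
K(u, k) = -21 (K(u, k) = -15 + 3*(-2/1) = -15 + 3*(-2*1) = -15 + 3*(-2) = -15 - 6 = -21)
(K(b*1, -8)*(-49))*37 = -21*(-49)*37 = 1029*37 = 38073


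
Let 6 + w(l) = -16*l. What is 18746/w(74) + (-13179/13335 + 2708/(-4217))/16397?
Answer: -82310090091076/5225028749185 ≈ -15.753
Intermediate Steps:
w(l) = -6 - 16*l
18746/w(74) + (-13179/13335 + 2708/(-4217))/16397 = 18746/(-6 - 16*74) + (-13179/13335 + 2708/(-4217))/16397 = 18746/(-6 - 1184) + (-13179*1/13335 + 2708*(-1/4217))*(1/16397) = 18746/(-1190) + (-4393/4445 - 2708/4217)*(1/16397) = 18746*(-1/1190) - 30562341/18744565*1/16397 = -1339/85 - 30562341/307354632305 = -82310090091076/5225028749185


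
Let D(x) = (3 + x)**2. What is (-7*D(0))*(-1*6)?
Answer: 378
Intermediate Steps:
(-7*D(0))*(-1*6) = (-7*(3 + 0)**2)*(-1*6) = -7*3**2*(-6) = -7*9*(-6) = -63*(-6) = 378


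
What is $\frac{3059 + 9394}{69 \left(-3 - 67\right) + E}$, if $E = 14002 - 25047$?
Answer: $- \frac{12453}{15875} \approx -0.78444$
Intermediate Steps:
$E = -11045$ ($E = 14002 - 25047 = -11045$)
$\frac{3059 + 9394}{69 \left(-3 - 67\right) + E} = \frac{3059 + 9394}{69 \left(-3 - 67\right) - 11045} = \frac{12453}{69 \left(-70\right) - 11045} = \frac{12453}{-4830 - 11045} = \frac{12453}{-15875} = 12453 \left(- \frac{1}{15875}\right) = - \frac{12453}{15875}$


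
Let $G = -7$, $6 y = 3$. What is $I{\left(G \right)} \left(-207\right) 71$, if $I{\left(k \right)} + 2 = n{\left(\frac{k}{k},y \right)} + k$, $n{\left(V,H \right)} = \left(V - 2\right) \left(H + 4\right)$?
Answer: $\frac{396819}{2} \approx 1.9841 \cdot 10^{5}$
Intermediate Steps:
$y = \frac{1}{2}$ ($y = \frac{1}{6} \cdot 3 = \frac{1}{2} \approx 0.5$)
$n{\left(V,H \right)} = \left(-2 + V\right) \left(4 + H\right)$
$I{\left(k \right)} = - \frac{13}{2} + k$ ($I{\left(k \right)} = -2 + \left(\left(-8 - 1 + 4 \frac{k}{k} + \frac{k \frac{1}{k}}{2}\right) + k\right) = -2 + \left(\left(-8 - 1 + 4 \cdot 1 + \frac{1}{2} \cdot 1\right) + k\right) = -2 + \left(\left(-8 - 1 + 4 + \frac{1}{2}\right) + k\right) = -2 + \left(- \frac{9}{2} + k\right) = - \frac{13}{2} + k$)
$I{\left(G \right)} \left(-207\right) 71 = \left(- \frac{13}{2} - 7\right) \left(-207\right) 71 = \left(- \frac{27}{2}\right) \left(-207\right) 71 = \frac{5589}{2} \cdot 71 = \frac{396819}{2}$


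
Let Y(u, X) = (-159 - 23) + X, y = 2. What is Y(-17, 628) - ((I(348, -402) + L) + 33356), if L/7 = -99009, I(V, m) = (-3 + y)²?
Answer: 660152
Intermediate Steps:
I(V, m) = 1 (I(V, m) = (-3 + 2)² = (-1)² = 1)
L = -693063 (L = 7*(-99009) = -693063)
Y(u, X) = -182 + X
Y(-17, 628) - ((I(348, -402) + L) + 33356) = (-182 + 628) - ((1 - 693063) + 33356) = 446 - (-693062 + 33356) = 446 - 1*(-659706) = 446 + 659706 = 660152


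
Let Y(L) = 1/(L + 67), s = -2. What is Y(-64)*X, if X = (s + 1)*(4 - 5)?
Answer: ⅓ ≈ 0.33333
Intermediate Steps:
Y(L) = 1/(67 + L)
X = 1 (X = (-2 + 1)*(4 - 5) = -1*(-1) = 1)
Y(-64)*X = 1/(67 - 64) = 1/3 = (⅓)*1 = ⅓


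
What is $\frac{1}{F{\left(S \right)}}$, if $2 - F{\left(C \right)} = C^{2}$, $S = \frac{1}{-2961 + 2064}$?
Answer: $\frac{804609}{1609217} \approx 0.5$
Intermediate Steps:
$S = - \frac{1}{897}$ ($S = \frac{1}{-897} = - \frac{1}{897} \approx -0.0011148$)
$F{\left(C \right)} = 2 - C^{2}$
$\frac{1}{F{\left(S \right)}} = \frac{1}{2 - \left(- \frac{1}{897}\right)^{2}} = \frac{1}{2 - \frac{1}{804609}} = \frac{1}{\frac{1609217}{804609}} = \frac{804609}{1609217}$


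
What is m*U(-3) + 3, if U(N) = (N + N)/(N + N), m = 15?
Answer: 18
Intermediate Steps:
U(N) = 1 (U(N) = (2*N)/((2*N)) = (2*N)*(1/(2*N)) = 1)
m*U(-3) + 3 = 15*1 + 3 = 15 + 3 = 18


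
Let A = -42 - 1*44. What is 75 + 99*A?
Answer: -8439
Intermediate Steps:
A = -86 (A = -42 - 44 = -86)
75 + 99*A = 75 + 99*(-86) = 75 - 8514 = -8439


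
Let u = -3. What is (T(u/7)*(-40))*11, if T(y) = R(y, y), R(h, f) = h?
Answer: 1320/7 ≈ 188.57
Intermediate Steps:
T(y) = y
(T(u/7)*(-40))*11 = (-3/7*(-40))*11 = (-3*1/7*(-40))*11 = -3/7*(-40)*11 = (120/7)*11 = 1320/7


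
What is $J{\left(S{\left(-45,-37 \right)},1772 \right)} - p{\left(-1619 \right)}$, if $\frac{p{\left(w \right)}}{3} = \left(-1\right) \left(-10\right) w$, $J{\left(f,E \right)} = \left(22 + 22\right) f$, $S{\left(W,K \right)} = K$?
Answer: $46942$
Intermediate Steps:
$J{\left(f,E \right)} = 44 f$
$p{\left(w \right)} = 30 w$ ($p{\left(w \right)} = 3 \left(-1\right) \left(-10\right) w = 3 \cdot 10 w = 30 w$)
$J{\left(S{\left(-45,-37 \right)},1772 \right)} - p{\left(-1619 \right)} = 44 \left(-37\right) - 30 \left(-1619\right) = -1628 - -48570 = -1628 + 48570 = 46942$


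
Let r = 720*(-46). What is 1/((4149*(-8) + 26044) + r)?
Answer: -1/40268 ≈ -2.4834e-5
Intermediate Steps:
r = -33120
1/((4149*(-8) + 26044) + r) = 1/((4149*(-8) + 26044) - 33120) = 1/((-33192 + 26044) - 33120) = 1/(-7148 - 33120) = 1/(-40268) = -1/40268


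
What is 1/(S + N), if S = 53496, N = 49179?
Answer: 1/102675 ≈ 9.7395e-6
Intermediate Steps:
1/(S + N) = 1/(53496 + 49179) = 1/102675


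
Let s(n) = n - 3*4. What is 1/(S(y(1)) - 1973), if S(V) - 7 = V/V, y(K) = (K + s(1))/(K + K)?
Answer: -1/1965 ≈ -0.00050891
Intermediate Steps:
s(n) = -12 + n (s(n) = n - 12 = -12 + n)
y(K) = (-11 + K)/(2*K) (y(K) = (K + (-12 + 1))/(K + K) = (K - 11)/((2*K)) = (-11 + K)*(1/(2*K)) = (-11 + K)/(2*K))
S(V) = 8 (S(V) = 7 + V/V = 7 + 1 = 8)
1/(S(y(1)) - 1973) = 1/(8 - 1973) = 1/(-1965) = -1/1965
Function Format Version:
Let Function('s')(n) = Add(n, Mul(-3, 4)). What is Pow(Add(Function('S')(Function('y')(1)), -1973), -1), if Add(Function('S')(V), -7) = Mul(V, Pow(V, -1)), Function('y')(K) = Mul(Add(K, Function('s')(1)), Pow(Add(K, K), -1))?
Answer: Rational(-1, 1965) ≈ -0.00050891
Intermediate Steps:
Function('s')(n) = Add(-12, n) (Function('s')(n) = Add(n, -12) = Add(-12, n))
Function('y')(K) = Mul(Rational(1, 2), Pow(K, -1), Add(-11, K)) (Function('y')(K) = Mul(Add(K, Add(-12, 1)), Pow(Add(K, K), -1)) = Mul(Add(K, -11), Pow(Mul(2, K), -1)) = Mul(Add(-11, K), Mul(Rational(1, 2), Pow(K, -1))) = Mul(Rational(1, 2), Pow(K, -1), Add(-11, K)))
Function('S')(V) = 8 (Function('S')(V) = Add(7, Mul(V, Pow(V, -1))) = Add(7, 1) = 8)
Pow(Add(Function('S')(Function('y')(1)), -1973), -1) = Pow(Add(8, -1973), -1) = Pow(-1965, -1) = Rational(-1, 1965)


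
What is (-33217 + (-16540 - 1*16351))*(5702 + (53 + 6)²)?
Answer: -607069764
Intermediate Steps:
(-33217 + (-16540 - 1*16351))*(5702 + (53 + 6)²) = (-33217 + (-16540 - 16351))*(5702 + 59²) = (-33217 - 32891)*(5702 + 3481) = -66108*9183 = -607069764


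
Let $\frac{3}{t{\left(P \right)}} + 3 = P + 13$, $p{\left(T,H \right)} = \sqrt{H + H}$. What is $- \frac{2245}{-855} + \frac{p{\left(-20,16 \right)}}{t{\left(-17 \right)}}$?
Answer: $\frac{449}{171} - \frac{28 \sqrt{2}}{3} \approx -10.574$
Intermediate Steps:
$p{\left(T,H \right)} = \sqrt{2} \sqrt{H}$ ($p{\left(T,H \right)} = \sqrt{2 H} = \sqrt{2} \sqrt{H}$)
$t{\left(P \right)} = \frac{3}{10 + P}$ ($t{\left(P \right)} = \frac{3}{-3 + \left(P + 13\right)} = \frac{3}{-3 + \left(13 + P\right)} = \frac{3}{10 + P}$)
$- \frac{2245}{-855} + \frac{p{\left(-20,16 \right)}}{t{\left(-17 \right)}} = - \frac{2245}{-855} + \frac{\sqrt{2} \sqrt{16}}{3 \frac{1}{10 - 17}} = \left(-2245\right) \left(- \frac{1}{855}\right) + \frac{\sqrt{2} \cdot 4}{3 \frac{1}{-7}} = \frac{449}{171} + \frac{4 \sqrt{2}}{3 \left(- \frac{1}{7}\right)} = \frac{449}{171} + \frac{4 \sqrt{2}}{- \frac{3}{7}} = \frac{449}{171} + 4 \sqrt{2} \left(- \frac{7}{3}\right) = \frac{449}{171} - \frac{28 \sqrt{2}}{3}$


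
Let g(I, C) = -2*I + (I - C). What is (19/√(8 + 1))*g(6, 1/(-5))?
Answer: -551/15 ≈ -36.733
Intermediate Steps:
g(I, C) = -C - I
(19/√(8 + 1))*g(6, 1/(-5)) = (19/√(8 + 1))*(-1/(-5) - 1*6) = (19/√9)*(-1*(-⅕) - 6) = (19/3)*(⅕ - 6) = ((⅓)*19)*(-29/5) = (19/3)*(-29/5) = -551/15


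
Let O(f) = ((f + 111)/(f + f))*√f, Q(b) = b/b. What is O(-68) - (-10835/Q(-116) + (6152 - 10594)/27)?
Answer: 296987/27 - 43*I*√17/68 ≈ 11000.0 - 2.6073*I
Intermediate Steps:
Q(b) = 1
O(f) = (111 + f)/(2*√f) (O(f) = ((111 + f)/((2*f)))*√f = ((111 + f)*(1/(2*f)))*√f = ((111 + f)/(2*f))*√f = (111 + f)/(2*√f))
O(-68) - (-10835/Q(-116) + (6152 - 10594)/27) = (111 - 68)/(2*√(-68)) - (-10835/1 + (6152 - 10594)/27) = (½)*(-I*√17/34)*43 - (-10835*1 - 4442*1/27) = -43*I*√17/68 - (-10835 - 4442/27) = -43*I*√17/68 - 1*(-296987/27) = -43*I*√17/68 + 296987/27 = 296987/27 - 43*I*√17/68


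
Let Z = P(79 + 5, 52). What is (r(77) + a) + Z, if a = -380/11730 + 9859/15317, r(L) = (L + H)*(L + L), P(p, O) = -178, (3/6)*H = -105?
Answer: -21834350147/1056873 ≈ -20659.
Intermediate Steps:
H = -210 (H = 2*(-105) = -210)
r(L) = 2*L*(-210 + L) (r(L) = (L - 210)*(L + L) = (-210 + L)*(2*L) = 2*L*(-210 + L))
Z = -178
a = 646033/1056873 (a = -380*1/11730 + 9859*(1/15317) = -38/1173 + 9859/15317 = 646033/1056873 ≈ 0.61127)
(r(77) + a) + Z = (2*77*(-210 + 77) + 646033/1056873) - 178 = (2*77*(-133) + 646033/1056873) - 178 = (-20482 + 646033/1056873) - 178 = -21646226753/1056873 - 178 = -21834350147/1056873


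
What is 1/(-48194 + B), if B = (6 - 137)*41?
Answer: -1/53565 ≈ -1.8669e-5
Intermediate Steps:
B = -5371 (B = -131*41 = -5371)
1/(-48194 + B) = 1/(-48194 - 5371) = 1/(-53565) = -1/53565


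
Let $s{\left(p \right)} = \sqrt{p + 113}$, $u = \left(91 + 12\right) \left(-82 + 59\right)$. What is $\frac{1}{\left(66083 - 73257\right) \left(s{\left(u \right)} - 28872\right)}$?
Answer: $\frac{1203}{249175331140} + \frac{i \sqrt{141}}{1495051986840} \approx 4.8279 \cdot 10^{-9} + 7.9424 \cdot 10^{-12} i$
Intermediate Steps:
$u = -2369$ ($u = 103 \left(-23\right) = -2369$)
$s{\left(p \right)} = \sqrt{113 + p}$
$\frac{1}{\left(66083 - 73257\right) \left(s{\left(u \right)} - 28872\right)} = \frac{1}{\left(66083 - 73257\right) \left(\sqrt{113 - 2369} - 28872\right)} = \frac{1}{\left(-7174\right) \left(\sqrt{-2256} - 28872\right)} = - \frac{1}{7174 \left(4 i \sqrt{141} - 28872\right)} = - \frac{1}{7174 \left(-28872 + 4 i \sqrt{141}\right)}$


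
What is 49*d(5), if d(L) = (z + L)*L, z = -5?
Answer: 0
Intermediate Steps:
d(L) = L*(-5 + L) (d(L) = (-5 + L)*L = L*(-5 + L))
49*d(5) = 49*(5*(-5 + 5)) = 49*(5*0) = 49*0 = 0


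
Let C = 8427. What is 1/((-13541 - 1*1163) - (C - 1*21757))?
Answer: -1/1374 ≈ -0.00072780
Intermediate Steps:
1/((-13541 - 1*1163) - (C - 1*21757)) = 1/((-13541 - 1*1163) - (8427 - 1*21757)) = 1/((-13541 - 1163) - (8427 - 21757)) = 1/(-14704 - 1*(-13330)) = 1/(-14704 + 13330) = 1/(-1374) = -1/1374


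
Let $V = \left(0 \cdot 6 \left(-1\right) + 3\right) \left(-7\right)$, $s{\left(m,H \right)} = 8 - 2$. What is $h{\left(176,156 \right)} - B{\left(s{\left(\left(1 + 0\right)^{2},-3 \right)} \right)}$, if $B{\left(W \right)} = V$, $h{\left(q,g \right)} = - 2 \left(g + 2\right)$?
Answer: $-295$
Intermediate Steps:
$s{\left(m,H \right)} = 6$
$V = -21$ ($V = \left(0 \left(-1\right) + 3\right) \left(-7\right) = \left(0 + 3\right) \left(-7\right) = 3 \left(-7\right) = -21$)
$h{\left(q,g \right)} = -4 - 2 g$ ($h{\left(q,g \right)} = - 2 \left(2 + g\right) = -4 - 2 g$)
$B{\left(W \right)} = -21$
$h{\left(176,156 \right)} - B{\left(s{\left(\left(1 + 0\right)^{2},-3 \right)} \right)} = \left(-4 - 312\right) - -21 = \left(-4 - 312\right) + 21 = -316 + 21 = -295$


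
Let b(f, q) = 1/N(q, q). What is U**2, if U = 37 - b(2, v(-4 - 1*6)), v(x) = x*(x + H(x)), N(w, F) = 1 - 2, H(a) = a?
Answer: 1444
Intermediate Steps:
N(w, F) = -1
v(x) = 2*x**2 (v(x) = x*(x + x) = x*(2*x) = 2*x**2)
b(f, q) = -1 (b(f, q) = 1/(-1) = -1)
U = 38 (U = 37 - 1*(-1) = 37 + 1 = 38)
U**2 = 38**2 = 1444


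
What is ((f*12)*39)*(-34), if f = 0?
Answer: 0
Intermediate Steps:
((f*12)*39)*(-34) = ((0*12)*39)*(-34) = (0*39)*(-34) = 0*(-34) = 0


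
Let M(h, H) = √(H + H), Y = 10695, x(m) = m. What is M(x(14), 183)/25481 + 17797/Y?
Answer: 17797/10695 + √366/25481 ≈ 1.6648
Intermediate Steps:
M(h, H) = √2*√H (M(h, H) = √(2*H) = √2*√H)
M(x(14), 183)/25481 + 17797/Y = (√2*√183)/25481 + 17797/10695 = √366*(1/25481) + 17797*(1/10695) = √366/25481 + 17797/10695 = 17797/10695 + √366/25481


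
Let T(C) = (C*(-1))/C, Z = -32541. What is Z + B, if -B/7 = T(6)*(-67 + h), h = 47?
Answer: -32681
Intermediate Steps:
T(C) = -1 (T(C) = (-C)/C = -1)
B = -140 (B = -(-7)*(-67 + 47) = -(-7)*(-20) = -7*20 = -140)
Z + B = -32541 - 140 = -32681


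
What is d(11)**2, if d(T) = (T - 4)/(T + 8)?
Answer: 49/361 ≈ 0.13573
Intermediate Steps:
d(T) = (-4 + T)/(8 + T)
d(11)**2 = ((-4 + 11)/(8 + 11))**2 = (7/19)**2 = 49/361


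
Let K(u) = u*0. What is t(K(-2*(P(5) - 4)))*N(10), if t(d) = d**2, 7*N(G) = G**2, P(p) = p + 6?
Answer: 0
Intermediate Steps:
P(p) = 6 + p
K(u) = 0
N(G) = G**2/7
t(K(-2*(P(5) - 4)))*N(10) = 0**2*((1/7)*10**2) = 0*((1/7)*100) = 0*(100/7) = 0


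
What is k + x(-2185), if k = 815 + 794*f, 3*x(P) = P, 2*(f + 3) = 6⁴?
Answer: 1536650/3 ≈ 5.1222e+5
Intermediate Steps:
f = 645 (f = -3 + (½)*6⁴ = -3 + (½)*1296 = -3 + 648 = 645)
x(P) = P/3
k = 512945 (k = 815 + 794*645 = 815 + 512130 = 512945)
k + x(-2185) = 512945 + (⅓)*(-2185) = 512945 - 2185/3 = 1536650/3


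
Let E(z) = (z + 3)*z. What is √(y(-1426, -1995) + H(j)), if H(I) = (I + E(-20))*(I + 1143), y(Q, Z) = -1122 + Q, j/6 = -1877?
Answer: √110517170 ≈ 10513.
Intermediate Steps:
E(z) = z*(3 + z) (E(z) = (3 + z)*z = z*(3 + z))
j = -11262 (j = 6*(-1877) = -11262)
H(I) = (340 + I)*(1143 + I) (H(I) = (I - 20*(3 - 20))*(I + 1143) = (I - 20*(-17))*(1143 + I) = (I + 340)*(1143 + I) = (340 + I)*(1143 + I))
√(y(-1426, -1995) + H(j)) = √((-1122 - 1426) + (388620 + (-11262)² + 1483*(-11262))) = √(-2548 + (388620 + 126832644 - 16701546)) = √(-2548 + 110519718) = √110517170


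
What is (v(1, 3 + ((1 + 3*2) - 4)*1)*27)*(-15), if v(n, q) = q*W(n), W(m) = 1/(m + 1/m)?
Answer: -1215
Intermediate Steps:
W(m) = 1/(m + 1/m)
v(n, q) = n*q/(1 + n²) (v(n, q) = q*(n/(1 + n²)) = n*q/(1 + n²))
(v(1, 3 + ((1 + 3*2) - 4)*1)*27)*(-15) = ((1*(3 + ((1 + 3*2) - 4)*1)/(1 + 1²))*27)*(-15) = ((1*(3 + ((1 + 6) - 4)*1)/(1 + 1))*27)*(-15) = ((1*(3 + (7 - 4)*1)/2)*27)*(-15) = ((1*(3 + 3*1)*(½))*27)*(-15) = ((1*(3 + 3)*(½))*27)*(-15) = ((1*6*(½))*27)*(-15) = (3*27)*(-15) = 81*(-15) = -1215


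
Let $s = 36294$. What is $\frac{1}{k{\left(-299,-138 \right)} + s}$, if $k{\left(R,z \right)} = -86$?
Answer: $\frac{1}{36208} \approx 2.7618 \cdot 10^{-5}$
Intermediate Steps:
$\frac{1}{k{\left(-299,-138 \right)} + s} = \frac{1}{-86 + 36294} = \frac{1}{36208}$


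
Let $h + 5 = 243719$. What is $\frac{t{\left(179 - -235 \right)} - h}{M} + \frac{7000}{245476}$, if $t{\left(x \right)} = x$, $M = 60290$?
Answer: $- \frac{211793860}{52856243} \approx -4.007$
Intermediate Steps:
$h = 243714$ ($h = -5 + 243719 = 243714$)
$\frac{t{\left(179 - -235 \right)} - h}{M} + \frac{7000}{245476} = \frac{\left(179 - -235\right) - 243714}{60290} + \frac{7000}{245476} = \left(\left(179 + 235\right) - 243714\right) \frac{1}{60290} + 7000 \cdot \frac{1}{245476} = \left(414 - 243714\right) \frac{1}{60290} + \frac{250}{8767} = \left(-243300\right) \frac{1}{60290} + \frac{250}{8767} = - \frac{24330}{6029} + \frac{250}{8767} = - \frac{211793860}{52856243}$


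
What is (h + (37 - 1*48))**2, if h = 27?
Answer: 256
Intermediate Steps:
(h + (37 - 1*48))**2 = (27 + (37 - 1*48))**2 = (27 + (37 - 48))**2 = (27 - 11)**2 = 16**2 = 256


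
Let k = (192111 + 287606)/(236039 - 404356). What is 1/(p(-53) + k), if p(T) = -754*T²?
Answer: -168317/356493529279 ≈ -4.7215e-7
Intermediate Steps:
k = -479717/168317 (k = 479717/(-168317) = 479717*(-1/168317) = -479717/168317 ≈ -2.8501)
1/(p(-53) + k) = 1/(-754*(-53)² - 479717/168317) = 1/(-754*2809 - 479717/168317) = 1/(-2117986 - 479717/168317) = 1/(-356493529279/168317) = -168317/356493529279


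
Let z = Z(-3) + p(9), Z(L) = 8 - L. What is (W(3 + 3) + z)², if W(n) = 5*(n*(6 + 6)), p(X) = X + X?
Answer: 151321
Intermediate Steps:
p(X) = 2*X
W(n) = 60*n (W(n) = 5*(n*12) = 5*(12*n) = 60*n)
z = 29 (z = (8 - 1*(-3)) + 2*9 = (8 + 3) + 18 = 11 + 18 = 29)
(W(3 + 3) + z)² = (60*(3 + 3) + 29)² = (60*6 + 29)² = (360 + 29)² = 389² = 151321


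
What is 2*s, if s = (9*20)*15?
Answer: 5400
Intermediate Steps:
s = 2700 (s = 180*15 = 2700)
2*s = 2*2700 = 5400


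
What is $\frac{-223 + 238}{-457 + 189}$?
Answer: $- \frac{15}{268} \approx -0.05597$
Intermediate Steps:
$\frac{-223 + 238}{-457 + 189} = \frac{15}{-268} = 15 \left(- \frac{1}{268}\right) = - \frac{15}{268}$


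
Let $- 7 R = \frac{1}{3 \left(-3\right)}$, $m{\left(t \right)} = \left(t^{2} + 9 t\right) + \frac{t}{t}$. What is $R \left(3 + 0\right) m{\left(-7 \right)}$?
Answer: $- \frac{13}{21} \approx -0.61905$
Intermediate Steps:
$m{\left(t \right)} = 1 + t^{2} + 9 t$ ($m{\left(t \right)} = \left(t^{2} + 9 t\right) + 1 = 1 + t^{2} + 9 t$)
$R = \frac{1}{63}$ ($R = - \frac{1}{7 \cdot 3 \left(-3\right)} = - \frac{1}{7 \left(-9\right)} = \left(- \frac{1}{7}\right) \left(- \frac{1}{9}\right) = \frac{1}{63} \approx 0.015873$)
$R \left(3 + 0\right) m{\left(-7 \right)} = \frac{3 + 0}{63} \left(1 + \left(-7\right)^{2} + 9 \left(-7\right)\right) = \frac{1}{63} \cdot 3 \left(1 + 49 - 63\right) = \frac{1}{21} \left(-13\right) = - \frac{13}{21}$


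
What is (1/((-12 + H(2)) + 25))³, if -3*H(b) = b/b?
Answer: 27/54872 ≈ 0.00049205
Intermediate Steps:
H(b) = -⅓ (H(b) = -b/(3*b) = -⅓*1 = -⅓)
(1/((-12 + H(2)) + 25))³ = (1/((-12 - ⅓) + 25))³ = (1/(-37/3 + 25))³ = (1/(38/3))³ = (3/38)³ = 27/54872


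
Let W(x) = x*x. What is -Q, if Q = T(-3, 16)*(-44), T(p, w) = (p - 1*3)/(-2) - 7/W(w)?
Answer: 8371/64 ≈ 130.80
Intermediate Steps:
W(x) = x**2
T(p, w) = 3/2 - 7/w**2 - p/2 (T(p, w) = (p - 1*3)/(-2) - 7/w**2 = (p - 3)*(-1/2) - 7/w**2 = (-3 + p)*(-1/2) - 7/w**2 = (3/2 - p/2) - 7/w**2 = 3/2 - 7/w**2 - p/2)
Q = -8371/64 (Q = (3/2 - 7/16**2 - 1/2*(-3))*(-44) = (3/2 - 7*1/256 + 3/2)*(-44) = (3/2 - 7/256 + 3/2)*(-44) = (761/256)*(-44) = -8371/64 ≈ -130.80)
-Q = -1*(-8371/64) = 8371/64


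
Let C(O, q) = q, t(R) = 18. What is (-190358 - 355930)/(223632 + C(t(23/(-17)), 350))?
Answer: -273144/111991 ≈ -2.4390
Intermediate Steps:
(-190358 - 355930)/(223632 + C(t(23/(-17)), 350)) = (-190358 - 355930)/(223632 + 350) = -546288/223982 = -546288*1/223982 = -273144/111991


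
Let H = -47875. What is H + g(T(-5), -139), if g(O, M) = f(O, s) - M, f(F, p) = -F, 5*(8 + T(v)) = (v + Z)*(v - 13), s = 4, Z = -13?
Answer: -238964/5 ≈ -47793.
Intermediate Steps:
T(v) = -8 + (-13 + v)**2/5 (T(v) = -8 + ((v - 13)*(v - 13))/5 = -8 + ((-13 + v)*(-13 + v))/5 = -8 + (-13 + v)**2/5)
g(O, M) = -M - O (g(O, M) = -O - M = -M - O)
H + g(T(-5), -139) = -47875 + (-1*(-139) - (129/5 - 26/5*(-5) + (1/5)*(-5)**2)) = -47875 + (139 - (129/5 + 26 + (1/5)*25)) = -47875 + (139 - (129/5 + 26 + 5)) = -47875 + (139 - 1*284/5) = -47875 + (139 - 284/5) = -47875 + 411/5 = -238964/5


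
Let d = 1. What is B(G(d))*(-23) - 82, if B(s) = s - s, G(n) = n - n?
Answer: -82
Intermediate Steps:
G(n) = 0
B(s) = 0
B(G(d))*(-23) - 82 = 0*(-23) - 82 = 0 - 82 = -82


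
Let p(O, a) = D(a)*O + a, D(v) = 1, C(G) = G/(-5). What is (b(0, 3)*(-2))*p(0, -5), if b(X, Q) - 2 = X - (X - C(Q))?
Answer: 14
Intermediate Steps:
C(G) = -G/5 (C(G) = G*(-⅕) = -G/5)
p(O, a) = O + a (p(O, a) = 1*O + a = O + a)
b(X, Q) = 2 - Q/5 (b(X, Q) = 2 + (X - (X - (-1)*Q/5)) = 2 + (X - (X + Q/5)) = 2 + (X + (-X - Q/5)) = 2 - Q/5)
(b(0, 3)*(-2))*p(0, -5) = ((2 - ⅕*3)*(-2))*(0 - 5) = ((2 - ⅗)*(-2))*(-5) = ((7/5)*(-2))*(-5) = -14/5*(-5) = 14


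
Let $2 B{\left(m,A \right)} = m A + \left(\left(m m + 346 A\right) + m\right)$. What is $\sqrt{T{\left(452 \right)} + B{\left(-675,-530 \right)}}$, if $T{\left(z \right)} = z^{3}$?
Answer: $2 \sqrt{23165017} \approx 9626.0$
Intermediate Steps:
$B{\left(m,A \right)} = \frac{m}{2} + \frac{m^{2}}{2} + 173 A + \frac{A m}{2}$ ($B{\left(m,A \right)} = \frac{m A + \left(\left(m m + 346 A\right) + m\right)}{2} = \frac{A m + \left(\left(m^{2} + 346 A\right) + m\right)}{2} = \frac{A m + \left(m + m^{2} + 346 A\right)}{2} = \frac{m + m^{2} + 346 A + A m}{2} = \frac{m}{2} + \frac{m^{2}}{2} + 173 A + \frac{A m}{2}$)
$\sqrt{T{\left(452 \right)} + B{\left(-675,-530 \right)}} = \sqrt{452^{3} + \left(\frac{1}{2} \left(-675\right) + \frac{\left(-675\right)^{2}}{2} + 173 \left(-530\right) + \frac{1}{2} \left(-530\right) \left(-675\right)\right)} = \sqrt{92345408 + \left(- \frac{675}{2} + \frac{1}{2} \cdot 455625 - 91690 + 178875\right)} = \sqrt{92345408 + \left(- \frac{675}{2} + \frac{455625}{2} - 91690 + 178875\right)} = \sqrt{92345408 + 314660} = \sqrt{92660068} = 2 \sqrt{23165017}$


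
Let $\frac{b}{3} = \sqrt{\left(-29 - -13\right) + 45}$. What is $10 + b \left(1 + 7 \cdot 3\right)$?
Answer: $10 + 66 \sqrt{29} \approx 365.42$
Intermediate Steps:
$b = 3 \sqrt{29}$ ($b = 3 \sqrt{\left(-29 - -13\right) + 45} = 3 \sqrt{\left(-29 + 13\right) + 45} = 3 \sqrt{-16 + 45} = 3 \sqrt{29} \approx 16.155$)
$10 + b \left(1 + 7 \cdot 3\right) = 10 + 3 \sqrt{29} \left(1 + 7 \cdot 3\right) = 10 + 3 \sqrt{29} \left(1 + 21\right) = 10 + 3 \sqrt{29} \cdot 22 = 10 + 66 \sqrt{29}$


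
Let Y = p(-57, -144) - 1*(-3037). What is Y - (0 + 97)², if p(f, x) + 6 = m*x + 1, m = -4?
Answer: -5801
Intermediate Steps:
p(f, x) = -5 - 4*x (p(f, x) = -6 + (-4*x + 1) = -6 + (1 - 4*x) = -5 - 4*x)
Y = 3608 (Y = (-5 - 4*(-144)) - 1*(-3037) = (-5 + 576) + 3037 = 571 + 3037 = 3608)
Y - (0 + 97)² = 3608 - (0 + 97)² = 3608 - 1*97² = 3608 - 1*9409 = 3608 - 9409 = -5801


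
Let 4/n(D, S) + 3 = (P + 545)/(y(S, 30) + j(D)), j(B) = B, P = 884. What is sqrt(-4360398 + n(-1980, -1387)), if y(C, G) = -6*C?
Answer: 21*I*sqrt(3061716353958)/17597 ≈ 2088.2*I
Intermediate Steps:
n(D, S) = 4/(-3 + 1429/(D - 6*S)) (n(D, S) = 4/(-3 + (884 + 545)/(-6*S + D)) = 4/(-3 + 1429/(D - 6*S)))
sqrt(-4360398 + n(-1980, -1387)) = sqrt(-4360398 + 4*(-1980 - 6*(-1387))/(1429 - 3*(-1980) + 18*(-1387))) = sqrt(-4360398 + 4*(-1980 + 8322)/(1429 + 5940 - 24966)) = sqrt(-4360398 + 4*6342/(-17597)) = sqrt(-4360398 + 4*(-1/17597)*6342) = sqrt(-4360398 - 25368/17597) = sqrt(-76729948974/17597) = 21*I*sqrt(3061716353958)/17597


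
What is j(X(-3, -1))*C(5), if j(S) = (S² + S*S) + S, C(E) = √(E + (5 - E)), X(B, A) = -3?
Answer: 15*√5 ≈ 33.541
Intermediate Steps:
C(E) = √5
j(S) = S + 2*S² (j(S) = (S² + S²) + S = 2*S² + S = S + 2*S²)
j(X(-3, -1))*C(5) = (-3*(1 + 2*(-3)))*√5 = (-3*(1 - 6))*√5 = (-3*(-5))*√5 = 15*√5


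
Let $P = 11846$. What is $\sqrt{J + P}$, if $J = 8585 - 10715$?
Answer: $2 \sqrt{2429} \approx 98.57$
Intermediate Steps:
$J = -2130$ ($J = 8585 - 10715 = -2130$)
$\sqrt{J + P} = \sqrt{-2130 + 11846} = \sqrt{9716} = 2 \sqrt{2429}$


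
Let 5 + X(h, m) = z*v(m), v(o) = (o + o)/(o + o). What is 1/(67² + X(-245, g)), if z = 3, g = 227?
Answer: 1/4487 ≈ 0.00022287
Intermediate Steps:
v(o) = 1 (v(o) = (2*o)/((2*o)) = (2*o)*(1/(2*o)) = 1)
X(h, m) = -2 (X(h, m) = -5 + 3*1 = -5 + 3 = -2)
1/(67² + X(-245, g)) = 1/(67² - 2) = 1/(4489 - 2) = 1/4487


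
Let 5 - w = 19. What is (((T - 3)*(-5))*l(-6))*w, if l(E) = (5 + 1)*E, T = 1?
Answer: 5040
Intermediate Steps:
w = -14 (w = 5 - 1*19 = 5 - 19 = -14)
l(E) = 6*E
(((T - 3)*(-5))*l(-6))*w = (((1 - 3)*(-5))*(6*(-6)))*(-14) = (-2*(-5)*(-36))*(-14) = (10*(-36))*(-14) = -360*(-14) = 5040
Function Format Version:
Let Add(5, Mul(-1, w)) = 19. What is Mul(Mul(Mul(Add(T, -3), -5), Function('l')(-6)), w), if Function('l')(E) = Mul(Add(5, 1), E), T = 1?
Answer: 5040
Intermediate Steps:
w = -14 (w = Add(5, Mul(-1, 19)) = Add(5, -19) = -14)
Function('l')(E) = Mul(6, E)
Mul(Mul(Mul(Add(T, -3), -5), Function('l')(-6)), w) = Mul(Mul(Mul(Add(1, -3), -5), Mul(6, -6)), -14) = Mul(Mul(Mul(-2, -5), -36), -14) = Mul(Mul(10, -36), -14) = Mul(-360, -14) = 5040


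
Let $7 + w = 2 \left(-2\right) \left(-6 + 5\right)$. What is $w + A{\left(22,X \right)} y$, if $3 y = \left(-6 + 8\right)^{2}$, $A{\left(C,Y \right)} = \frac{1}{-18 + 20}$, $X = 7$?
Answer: $- \frac{7}{3} \approx -2.3333$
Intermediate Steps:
$A{\left(C,Y \right)} = \frac{1}{2}$
$y = \frac{4}{3}$ ($y = \frac{\left(-6 + 8\right)^{2}}{3} = \frac{2^{2}}{3} = \frac{1}{3} \cdot 4 = \frac{4}{3} \approx 1.3333$)
$w = -3$ ($w = -7 + 2 \left(-2\right) \left(-6 + 5\right) = -7 - -4 = -7 + 4 = -3$)
$w + A{\left(22,X \right)} y = -3 + \frac{1}{2} \cdot \frac{4}{3} = -3 + \frac{2}{3} = - \frac{7}{3}$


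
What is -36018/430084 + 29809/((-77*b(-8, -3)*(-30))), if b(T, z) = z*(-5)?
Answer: 1446543782/1862801325 ≈ 0.77654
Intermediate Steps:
b(T, z) = -5*z
-36018/430084 + 29809/((-77*b(-8, -3)*(-30))) = -36018/430084 + 29809/((-(-385)*(-3)*(-30))) = -36018*1/430084 + 29809/((-77*15*(-30))) = -18009/215042 + 29809/((-1155*(-30))) = -18009/215042 + 29809/34650 = 1446543782/1862801325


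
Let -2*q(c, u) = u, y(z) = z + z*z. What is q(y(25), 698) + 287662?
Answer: 287313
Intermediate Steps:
y(z) = z + z²
q(c, u) = -u/2
q(y(25), 698) + 287662 = -½*698 + 287662 = -349 + 287662 = 287313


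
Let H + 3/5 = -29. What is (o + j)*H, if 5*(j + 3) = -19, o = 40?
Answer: -24568/25 ≈ -982.72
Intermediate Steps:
j = -34/5 (j = -3 + (⅕)*(-19) = -3 - 19/5 = -34/5 ≈ -6.8000)
H = -148/5 (H = -⅗ - 29 = -148/5 ≈ -29.600)
(o + j)*H = (40 - 34/5)*(-148/5) = (166/5)*(-148/5) = -24568/25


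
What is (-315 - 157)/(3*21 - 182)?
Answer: 472/119 ≈ 3.9664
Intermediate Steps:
(-315 - 157)/(3*21 - 182) = -472/(63 - 182) = -472/(-119) = -472*(-1/119) = 472/119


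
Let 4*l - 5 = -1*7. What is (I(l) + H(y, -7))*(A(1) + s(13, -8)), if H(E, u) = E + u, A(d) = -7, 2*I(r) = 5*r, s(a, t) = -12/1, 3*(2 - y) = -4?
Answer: 1121/12 ≈ 93.417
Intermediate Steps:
y = 10/3 (y = 2 - ⅓*(-4) = 2 + 4/3 = 10/3 ≈ 3.3333)
s(a, t) = -12 (s(a, t) = -12*1 = -12)
l = -½ (l = 5/4 + (-1*7)/4 = 5/4 + (¼)*(-7) = 5/4 - 7/4 = -½ ≈ -0.50000)
I(r) = 5*r/2 (I(r) = (5*r)/2 = 5*r/2)
(I(l) + H(y, -7))*(A(1) + s(13, -8)) = ((5/2)*(-½) + (10/3 - 7))*(-7 - 12) = (-5/4 - 11/3)*(-19) = -59/12*(-19) = 1121/12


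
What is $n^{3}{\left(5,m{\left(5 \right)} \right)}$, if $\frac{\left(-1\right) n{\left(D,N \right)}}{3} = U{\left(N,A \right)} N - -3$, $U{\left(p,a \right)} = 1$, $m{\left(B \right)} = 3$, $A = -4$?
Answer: $-5832$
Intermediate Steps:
$n{\left(D,N \right)} = -9 - 3 N$ ($n{\left(D,N \right)} = - 3 \left(1 N - -3\right) = - 3 \left(N + 3\right) = - 3 \left(3 + N\right) = -9 - 3 N$)
$n^{3}{\left(5,m{\left(5 \right)} \right)} = \left(-9 - 9\right)^{3} = \left(-18\right)^{3} = -5832$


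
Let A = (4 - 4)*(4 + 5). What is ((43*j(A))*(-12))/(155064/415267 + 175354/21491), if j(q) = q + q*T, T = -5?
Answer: 0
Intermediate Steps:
A = 0 (A = 0*9 = 0)
j(q) = -4*q (j(q) = q + q*(-5) = q - 5*q = -4*q)
((43*j(A))*(-12))/(155064/415267 + 175354/21491) = ((43*(-4*0))*(-12))/(155064/415267 + 175354/21491) = ((43*0)*(-12))/(155064*(1/415267) + 175354*(1/21491)) = (0*(-12))/(155064/415267 + 175354/21491) = 0/(76151209942/8924503097) = 0*(8924503097/76151209942) = 0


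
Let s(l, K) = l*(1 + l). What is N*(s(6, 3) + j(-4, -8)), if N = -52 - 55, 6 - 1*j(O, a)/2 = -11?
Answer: -8132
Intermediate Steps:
j(O, a) = 34 (j(O, a) = 12 - 2*(-11) = 12 + 22 = 34)
N = -107
N*(s(6, 3) + j(-4, -8)) = -107*(6*(1 + 6) + 34) = -107*(6*7 + 34) = -107*(42 + 34) = -107*76 = -8132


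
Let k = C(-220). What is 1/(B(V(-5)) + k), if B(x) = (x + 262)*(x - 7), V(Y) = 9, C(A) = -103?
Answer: 1/439 ≈ 0.0022779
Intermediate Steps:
k = -103
B(x) = (-7 + x)*(262 + x) (B(x) = (262 + x)*(-7 + x) = (-7 + x)*(262 + x))
1/(B(V(-5)) + k) = 1/((-1834 + 9² + 255*9) - 103) = 1/((-1834 + 81 + 2295) - 103) = 1/(542 - 103) = 1/439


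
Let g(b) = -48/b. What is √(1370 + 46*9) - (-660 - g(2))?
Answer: 636 + 2*√446 ≈ 678.24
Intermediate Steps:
√(1370 + 46*9) - (-660 - g(2)) = √(1370 + 46*9) - (-660 - (-48)/2) = √(1370 + 414) - (-660 - (-48)/2) = √1784 - (-660 - 1*(-24)) = 2*√446 - (-660 + 24) = 2*√446 - 1*(-636) = 2*√446 + 636 = 636 + 2*√446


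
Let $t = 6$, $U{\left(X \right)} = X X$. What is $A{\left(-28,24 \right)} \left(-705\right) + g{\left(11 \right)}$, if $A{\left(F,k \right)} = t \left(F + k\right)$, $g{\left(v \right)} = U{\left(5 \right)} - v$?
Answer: $16934$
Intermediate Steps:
$U{\left(X \right)} = X^{2}$
$g{\left(v \right)} = 25 - v$ ($g{\left(v \right)} = 5^{2} - v = 25 - v$)
$A{\left(F,k \right)} = 6 F + 6 k$ ($A{\left(F,k \right)} = 6 \left(F + k\right) = 6 F + 6 k$)
$A{\left(-28,24 \right)} \left(-705\right) + g{\left(11 \right)} = \left(6 \left(-28\right) + 6 \cdot 24\right) \left(-705\right) + \left(25 - 11\right) = \left(-168 + 144\right) \left(-705\right) + \left(25 - 11\right) = \left(-24\right) \left(-705\right) + 14 = 16920 + 14 = 16934$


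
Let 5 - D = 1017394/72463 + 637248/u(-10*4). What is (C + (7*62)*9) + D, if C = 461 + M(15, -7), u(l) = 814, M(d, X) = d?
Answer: 105880808397/29492441 ≈ 3590.1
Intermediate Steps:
C = 476 (C = 461 + 15 = 476)
D = -23355068065/29492441 (D = 5 - (1017394/72463 + 637248/814) = 5 - (1017394*(1/72463) + 637248*(1/814)) = 5 - (1017394/72463 + 318624/407) = 5 - 1*23502530270/29492441 = 5 - 23502530270/29492441 = -23355068065/29492441 ≈ -791.90)
(C + (7*62)*9) + D = (476 + (7*62)*9) - 23355068065/29492441 = (476 + 434*9) - 23355068065/29492441 = (476 + 3906) - 23355068065/29492441 = 4382 - 23355068065/29492441 = 105880808397/29492441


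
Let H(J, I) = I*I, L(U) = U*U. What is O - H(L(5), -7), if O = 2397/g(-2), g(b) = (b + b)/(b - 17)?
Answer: 45347/4 ≈ 11337.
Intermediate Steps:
L(U) = U²
H(J, I) = I²
g(b) = 2*b/(-17 + b) (g(b) = (2*b)/(-17 + b) = 2*b/(-17 + b))
O = 45543/4 (O = 2397/((2*(-2)/(-17 - 2))) = 2397/((2*(-2)/(-19))) = 2397/((2*(-2)*(-1/19))) = 2397/(4/19) = 2397*(19/4) = 45543/4 ≈ 11386.)
O - H(L(5), -7) = 45543/4 - 1*(-7)² = 45543/4 - 1*49 = 45543/4 - 49 = 45347/4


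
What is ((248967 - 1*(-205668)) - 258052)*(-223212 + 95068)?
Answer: -25190931952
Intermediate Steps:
((248967 - 1*(-205668)) - 258052)*(-223212 + 95068) = ((248967 + 205668) - 258052)*(-128144) = (454635 - 258052)*(-128144) = 196583*(-128144) = -25190931952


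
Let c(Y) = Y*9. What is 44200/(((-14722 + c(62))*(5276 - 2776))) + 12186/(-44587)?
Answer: -2167385027/7894128350 ≈ -0.27456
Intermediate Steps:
c(Y) = 9*Y
44200/(((-14722 + c(62))*(5276 - 2776))) + 12186/(-44587) = 44200/(((-14722 + 9*62)*(5276 - 2776))) + 12186/(-44587) = 44200/(((-14722 + 558)*2500)) + 12186*(-1/44587) = 44200/((-14164*2500)) - 12186/44587 = 44200/(-35410000) - 12186/44587 = 44200*(-1/35410000) - 12186/44587 = -221/177050 - 12186/44587 = -2167385027/7894128350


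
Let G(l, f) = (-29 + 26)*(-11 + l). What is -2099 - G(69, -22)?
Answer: -1925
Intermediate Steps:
G(l, f) = 33 - 3*l (G(l, f) = -3*(-11 + l) = 33 - 3*l)
-2099 - G(69, -22) = -2099 - (33 - 3*69) = -2099 - (33 - 207) = -2099 - 1*(-174) = -2099 + 174 = -1925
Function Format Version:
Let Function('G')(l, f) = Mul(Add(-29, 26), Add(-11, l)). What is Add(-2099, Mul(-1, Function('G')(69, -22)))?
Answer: -1925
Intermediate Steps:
Function('G')(l, f) = Add(33, Mul(-3, l)) (Function('G')(l, f) = Mul(-3, Add(-11, l)) = Add(33, Mul(-3, l)))
Add(-2099, Mul(-1, Function('G')(69, -22))) = Add(-2099, Mul(-1, Add(33, Mul(-3, 69)))) = Add(-2099, Mul(-1, Add(33, -207))) = Add(-2099, Mul(-1, -174)) = Add(-2099, 174) = -1925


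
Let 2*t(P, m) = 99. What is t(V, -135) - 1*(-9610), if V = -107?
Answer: 19319/2 ≈ 9659.5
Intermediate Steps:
t(P, m) = 99/2 (t(P, m) = (½)*99 = 99/2)
t(V, -135) - 1*(-9610) = 99/2 - 1*(-9610) = 99/2 + 9610 = 19319/2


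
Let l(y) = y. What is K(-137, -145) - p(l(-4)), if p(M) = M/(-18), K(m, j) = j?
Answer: -1307/9 ≈ -145.22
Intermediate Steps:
p(M) = -M/18
K(-137, -145) - p(l(-4)) = -145 - (-1)*(-4)/18 = -145 - 1*2/9 = -145 - 2/9 = -1307/9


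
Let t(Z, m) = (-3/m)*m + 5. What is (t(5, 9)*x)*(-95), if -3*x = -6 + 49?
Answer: 8170/3 ≈ 2723.3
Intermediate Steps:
x = -43/3 (x = -(-6 + 49)/3 = -⅓*43 = -43/3 ≈ -14.333)
t(Z, m) = 2 (t(Z, m) = -3 + 5 = 2)
(t(5, 9)*x)*(-95) = (2*(-43/3))*(-95) = -86/3*(-95) = 8170/3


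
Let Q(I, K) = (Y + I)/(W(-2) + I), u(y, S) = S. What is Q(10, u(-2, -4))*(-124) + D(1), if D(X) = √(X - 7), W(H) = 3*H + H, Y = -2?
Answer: -496 + I*√6 ≈ -496.0 + 2.4495*I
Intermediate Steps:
W(H) = 4*H
Q(I, K) = (-2 + I)/(-8 + I) (Q(I, K) = (-2 + I)/(4*(-2) + I) = (-2 + I)/(-8 + I))
D(X) = √(-7 + X)
Q(10, u(-2, -4))*(-124) + D(1) = ((-2 + 10)/(-8 + 10))*(-124) + √(-7 + 1) = (8/2)*(-124) + √(-6) = ((½)*8)*(-124) + I*√6 = 4*(-124) + I*√6 = -496 + I*√6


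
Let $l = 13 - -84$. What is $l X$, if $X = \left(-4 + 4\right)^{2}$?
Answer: $0$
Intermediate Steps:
$X = 0$ ($X = 0^{2} = 0$)
$l = 97$ ($l = 13 + 84 = 97$)
$l X = 97 \cdot 0 = 0$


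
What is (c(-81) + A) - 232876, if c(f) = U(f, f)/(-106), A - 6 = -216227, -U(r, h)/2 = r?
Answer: -23802222/53 ≈ -4.4910e+5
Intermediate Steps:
U(r, h) = -2*r
A = -216221 (A = 6 - 216227 = -216221)
c(f) = f/53 (c(f) = -2*f/(-106) = -2*f*(-1/106) = f/53)
(c(-81) + A) - 232876 = ((1/53)*(-81) - 216221) - 232876 = (-81/53 - 216221) - 232876 = -11459794/53 - 232876 = -23802222/53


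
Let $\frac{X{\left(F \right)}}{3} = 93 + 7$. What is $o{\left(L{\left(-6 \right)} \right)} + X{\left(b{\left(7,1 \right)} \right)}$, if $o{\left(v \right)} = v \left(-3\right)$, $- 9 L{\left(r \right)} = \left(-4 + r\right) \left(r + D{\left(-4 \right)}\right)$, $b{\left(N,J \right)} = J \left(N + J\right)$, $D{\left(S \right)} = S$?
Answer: $\frac{1000}{3} \approx 333.33$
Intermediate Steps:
$b{\left(N,J \right)} = J \left(J + N\right)$
$X{\left(F \right)} = 300$ ($X{\left(F \right)} = 3 \left(93 + 7\right) = 3 \cdot 100 = 300$)
$L{\left(r \right)} = - \frac{\left(-4 + r\right)^{2}}{9}$ ($L{\left(r \right)} = - \frac{\left(-4 + r\right) \left(r - 4\right)}{9} = - \frac{\left(-4 + r\right) \left(-4 + r\right)}{9} = - \frac{\left(-4 + r\right)^{2}}{9}$)
$o{\left(v \right)} = - 3 v$
$o{\left(L{\left(-6 \right)} \right)} + X{\left(b{\left(7,1 \right)} \right)} = - 3 \left(- \frac{16}{9} - \frac{\left(-6\right)^{2}}{9} + \frac{8}{9} \left(-6\right)\right) + 300 = - 3 \left(- \frac{16}{9} - 4 - \frac{16}{3}\right) + 300 = \left(-3\right) \left(- \frac{100}{9}\right) + 300 = \frac{100}{3} + 300 = \frac{1000}{3}$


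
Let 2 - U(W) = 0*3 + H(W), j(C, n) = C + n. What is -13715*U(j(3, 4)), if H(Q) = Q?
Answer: 68575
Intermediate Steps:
U(W) = 2 - W (U(W) = 2 - (0*3 + W) = 2 - (0 + W) = 2 - W)
-13715*U(j(3, 4)) = -13715*(2 - (3 + 4)) = -13715*(2 - 1*7) = -13715*(2 - 7) = -13715*(-5) = 68575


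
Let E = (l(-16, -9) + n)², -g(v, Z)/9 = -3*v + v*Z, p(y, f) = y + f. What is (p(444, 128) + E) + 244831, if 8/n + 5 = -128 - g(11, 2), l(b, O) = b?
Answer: 206600148/841 ≈ 2.4566e+5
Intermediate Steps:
p(y, f) = f + y
g(v, Z) = 27*v - 9*Z*v (g(v, Z) = -9*(-3*v + v*Z) = -9*(-3*v + Z*v) = 27*v - 9*Z*v)
n = -1/29 (n = 8/(-5 + (-128 - 9*11*(3 - 1*2))) = 8/(-5 + (-128 - 9*11*(3 - 2))) = 8/(-5 + (-128 - 9*11)) = 8/(-5 + (-128 - 1*99)) = 8/(-5 + (-128 - 99)) = 8/(-5 - 227) = 8/(-232) = 8*(-1/232) = -1/29 ≈ -0.034483)
E = 216225/841 (E = (-16 - 1/29)² = (-465/29)² = 216225/841 ≈ 257.10)
(p(444, 128) + E) + 244831 = ((128 + 444) + 216225/841) + 244831 = (572 + 216225/841) + 244831 = 697277/841 + 244831 = 206600148/841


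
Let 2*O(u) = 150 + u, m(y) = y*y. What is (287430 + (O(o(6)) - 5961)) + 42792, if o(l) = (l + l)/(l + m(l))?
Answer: 2270353/7 ≈ 3.2434e+5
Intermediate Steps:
m(y) = y**2
o(l) = 2*l/(l + l**2) (o(l) = (l + l)/(l + l**2) = (2*l)/(l + l**2) = 2*l/(l + l**2))
O(u) = 75 + u/2 (O(u) = (150 + u)/2 = 75 + u/2)
(287430 + (O(o(6)) - 5961)) + 42792 = (287430 + ((75 + (2/(1 + 6))/2) - 5961)) + 42792 = (287430 + ((75 + (2/7)/2) - 5961)) + 42792 = (287430 + ((75 + (2*(1/7))/2) - 5961)) + 42792 = (287430 + ((75 + (1/2)*(2/7)) - 5961)) + 42792 = (287430 + ((75 + 1/7) - 5961)) + 42792 = (287430 + (526/7 - 5961)) + 42792 = (287430 - 41201/7) + 42792 = 1970809/7 + 42792 = 2270353/7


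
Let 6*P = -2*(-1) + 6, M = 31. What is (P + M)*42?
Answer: 1358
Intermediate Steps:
P = 4/3 (P = (-2*(-1) + 6)/6 = (2 + 6)/6 = (1/6)*8 = 4/3 ≈ 1.3333)
(P + M)*42 = (4/3 + 31)*42 = (97/3)*42 = 1358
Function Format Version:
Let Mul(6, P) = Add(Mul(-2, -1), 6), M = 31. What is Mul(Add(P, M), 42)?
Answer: 1358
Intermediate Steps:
P = Rational(4, 3) (P = Mul(Rational(1, 6), Add(Mul(-2, -1), 6)) = Mul(Rational(1, 6), Add(2, 6)) = Mul(Rational(1, 6), 8) = Rational(4, 3) ≈ 1.3333)
Mul(Add(P, M), 42) = Mul(Add(Rational(4, 3), 31), 42) = Mul(Rational(97, 3), 42) = 1358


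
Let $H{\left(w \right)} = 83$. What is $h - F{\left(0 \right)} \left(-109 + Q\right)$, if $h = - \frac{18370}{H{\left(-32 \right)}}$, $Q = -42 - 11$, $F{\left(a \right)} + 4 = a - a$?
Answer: $- \frac{72154}{83} \approx -869.33$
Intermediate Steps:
$F{\left(a \right)} = -4$ ($F{\left(a \right)} = -4 + \left(a - a\right) = -4 + 0 = -4$)
$Q = -53$
$h = - \frac{18370}{83} \approx -221.33$
$h - F{\left(0 \right)} \left(-109 + Q\right) = - \frac{18370}{83} - - 4 \left(-109 - 53\right) = - \frac{18370}{83} - \left(-4\right) \left(-162\right) = - \frac{18370}{83} - 648 = - \frac{72154}{83}$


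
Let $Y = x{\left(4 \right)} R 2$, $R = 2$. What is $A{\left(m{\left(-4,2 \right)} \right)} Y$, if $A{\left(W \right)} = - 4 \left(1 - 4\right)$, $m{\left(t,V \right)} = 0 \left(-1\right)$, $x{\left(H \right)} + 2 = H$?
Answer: $96$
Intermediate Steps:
$x{\left(H \right)} = -2 + H$
$m{\left(t,V \right)} = 0$
$A{\left(W \right)} = 12$ ($A{\left(W \right)} = \left(-4\right) \left(-3\right) = 12$)
$Y = 8$ ($Y = \left(-2 + 4\right) 2 \cdot 2 = 2 \cdot 2 \cdot 2 = 4 \cdot 2 = 8$)
$A{\left(m{\left(-4,2 \right)} \right)} Y = 12 \cdot 8 = 96$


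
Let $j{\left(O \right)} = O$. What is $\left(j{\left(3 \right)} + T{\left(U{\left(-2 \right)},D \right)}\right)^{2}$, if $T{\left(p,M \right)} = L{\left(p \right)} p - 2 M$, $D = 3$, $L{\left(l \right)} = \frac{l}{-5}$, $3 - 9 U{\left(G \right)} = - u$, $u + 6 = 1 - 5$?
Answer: $\frac{1597696}{164025} \approx 9.7406$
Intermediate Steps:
$u = -10$ ($u = -6 + \left(1 - 5\right) = -6 - 4 = -10$)
$U{\left(G \right)} = - \frac{7}{9}$ ($U{\left(G \right)} = \frac{1}{3} - \frac{\left(-1\right) \left(-10\right)}{9} = \frac{1}{3} - \frac{10}{9} = - \frac{7}{9}$)
$L{\left(l \right)} = - \frac{l}{5}$ ($L{\left(l \right)} = l \left(- \frac{1}{5}\right) = - \frac{l}{5}$)
$T{\left(p,M \right)} = - 2 M - \frac{p^{2}}{5}$ ($T{\left(p,M \right)} = - \frac{p}{5} p - 2 M = - \frac{p^{2}}{5} - 2 M = - 2 M - \frac{p^{2}}{5}$)
$\left(j{\left(3 \right)} + T{\left(U{\left(-2 \right)},D \right)}\right)^{2} = \left(3 - \left(6 + \frac{\left(- \frac{7}{9}\right)^{2}}{5}\right)\right)^{2} = \left(3 - \frac{2479}{405}\right)^{2} = \left(- \frac{1264}{405}\right)^{2} = \frac{1597696}{164025}$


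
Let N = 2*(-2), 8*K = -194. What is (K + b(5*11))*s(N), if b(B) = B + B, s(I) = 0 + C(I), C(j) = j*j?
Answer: 1372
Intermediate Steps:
C(j) = j²
K = -97/4 (K = (⅛)*(-194) = -97/4 ≈ -24.250)
N = -4
s(I) = I² (s(I) = 0 + I² = I²)
b(B) = 2*B
(K + b(5*11))*s(N) = (-97/4 + 2*(5*11))*(-4)² = (-97/4 + 2*55)*16 = (-97/4 + 110)*16 = (343/4)*16 = 1372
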